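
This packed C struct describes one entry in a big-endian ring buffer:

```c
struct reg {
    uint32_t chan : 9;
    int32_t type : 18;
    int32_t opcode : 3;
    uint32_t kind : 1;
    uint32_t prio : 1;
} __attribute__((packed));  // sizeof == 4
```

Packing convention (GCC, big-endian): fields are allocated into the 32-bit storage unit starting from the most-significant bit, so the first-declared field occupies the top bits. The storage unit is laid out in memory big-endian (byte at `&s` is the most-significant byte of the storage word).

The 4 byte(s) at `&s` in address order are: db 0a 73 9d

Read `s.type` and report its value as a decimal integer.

21404

[0]=0xdb [1]=0x0a [2]=0x73 [3]=0x9d (big-endian) → word 0xdb0a739d
chan:9 @ bit 23 → (0xdb0a739d>>23)&0x1ff = 0x1b6
type:18 @ bit 5 → (0xdb0a739d>>5)&0x3ffff = 0x539c  ←
opcode:3 @ bit 2 → (0xdb0a739d>>2)&0x7 = 0x7
kind:1 @ bit 1 → (0xdb0a739d>>1)&0x1 = 0x0
prio:1 @ bit 0 → (0xdb0a739d>>0)&0x1 = 0x1
type signed 18b, MSB=0: value = 21404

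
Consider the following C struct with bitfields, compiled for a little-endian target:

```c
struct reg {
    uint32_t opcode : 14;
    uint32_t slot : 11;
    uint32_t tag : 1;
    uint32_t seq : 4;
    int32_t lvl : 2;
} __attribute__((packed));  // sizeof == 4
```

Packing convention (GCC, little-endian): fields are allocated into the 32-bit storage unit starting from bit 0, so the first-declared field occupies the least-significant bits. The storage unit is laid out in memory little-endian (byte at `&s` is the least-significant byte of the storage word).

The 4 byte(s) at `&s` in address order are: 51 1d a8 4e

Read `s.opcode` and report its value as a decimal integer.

7505

[0]=0x51 [1]=0x1d [2]=0xa8 [3]=0x4e (little-endian) → word 0x4ea81d51
opcode:14 @ bit 0 → (0x4ea81d51>>0)&0x3fff = 0x1d51  ←
slot:11 @ bit 14 → (0x4ea81d51>>14)&0x7ff = 0x2a0
tag:1 @ bit 25 → (0x4ea81d51>>25)&0x1 = 0x1
seq:4 @ bit 26 → (0x4ea81d51>>26)&0xf = 0x3
lvl:2 @ bit 30 → (0x4ea81d51>>30)&0x3 = 0x1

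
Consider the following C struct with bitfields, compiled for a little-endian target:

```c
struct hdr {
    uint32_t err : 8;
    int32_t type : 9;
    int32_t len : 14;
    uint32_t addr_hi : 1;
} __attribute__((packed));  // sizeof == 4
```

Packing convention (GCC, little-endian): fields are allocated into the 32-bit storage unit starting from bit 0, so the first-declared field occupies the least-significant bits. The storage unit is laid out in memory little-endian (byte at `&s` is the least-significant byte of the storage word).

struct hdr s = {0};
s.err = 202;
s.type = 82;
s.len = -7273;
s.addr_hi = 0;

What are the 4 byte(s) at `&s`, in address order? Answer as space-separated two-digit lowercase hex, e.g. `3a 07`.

ca 52 2e 47

[0+:8] err=202 & 0xff = 0xca; word=0x000000ca
[8+:9] type=82 & 0x1ff = 0x52; word=0x000052ca
[17+:14] len=-7273 & 0x3fff = 0x2397; word=0x472e52ca
[31+:1] addr_hi=0 & 0x1 = 0x0; word=0x472e52ca
word = 0x472e52ca → little-endian bytes:
  [0]=0xca  [1]=0x52  [2]=0x2e  [3]=0x47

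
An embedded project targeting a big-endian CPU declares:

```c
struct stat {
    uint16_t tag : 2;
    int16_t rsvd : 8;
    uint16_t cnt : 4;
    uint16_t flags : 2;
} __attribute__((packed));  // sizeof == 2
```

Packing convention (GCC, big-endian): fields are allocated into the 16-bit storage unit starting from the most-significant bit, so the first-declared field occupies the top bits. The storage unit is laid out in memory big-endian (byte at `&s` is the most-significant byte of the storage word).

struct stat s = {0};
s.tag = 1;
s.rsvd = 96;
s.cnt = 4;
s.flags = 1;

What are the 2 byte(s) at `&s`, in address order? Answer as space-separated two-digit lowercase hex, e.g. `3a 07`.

58 11

tag:2 = 1 → 0x1 << 14 → word 0x4000
rsvd:8 = 96 → 0x60 << 6 → word 0x5800
cnt:4 = 4 → 0x4 << 2 → word 0x5810
flags:2 = 1 → 0x1 << 0 → word 0x5811
word = 0x5811 → big-endian bytes:
  [0]=0x58  [1]=0x11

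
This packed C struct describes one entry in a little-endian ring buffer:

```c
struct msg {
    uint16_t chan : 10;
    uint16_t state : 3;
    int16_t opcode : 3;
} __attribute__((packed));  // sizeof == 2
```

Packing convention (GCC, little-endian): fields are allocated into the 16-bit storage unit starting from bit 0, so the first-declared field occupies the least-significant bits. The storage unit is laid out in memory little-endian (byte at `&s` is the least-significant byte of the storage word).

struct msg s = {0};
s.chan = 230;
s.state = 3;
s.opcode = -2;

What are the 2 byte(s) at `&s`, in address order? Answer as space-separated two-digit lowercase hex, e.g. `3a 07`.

e6 cc

chan (10b) val=230 bits=0xe6 at bit 0: 0x00e6
state (3b) val=3 bits=0x3 at bit 10: 0x0ce6
opcode (3b) val=-2 bits=0x6 at bit 13: 0xcce6
word = 0xcce6 → little-endian bytes:
  [0]=0xe6  [1]=0xcc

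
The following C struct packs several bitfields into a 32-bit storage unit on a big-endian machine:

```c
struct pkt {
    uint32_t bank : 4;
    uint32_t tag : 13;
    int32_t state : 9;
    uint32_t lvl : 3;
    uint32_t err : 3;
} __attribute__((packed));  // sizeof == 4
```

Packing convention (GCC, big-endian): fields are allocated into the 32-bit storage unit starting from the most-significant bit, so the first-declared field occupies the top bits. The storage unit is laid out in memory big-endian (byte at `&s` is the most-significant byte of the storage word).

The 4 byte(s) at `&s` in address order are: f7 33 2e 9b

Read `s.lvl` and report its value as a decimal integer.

3

[0]=0xf7 [1]=0x33 [2]=0x2e [3]=0x9b (big-endian) → word 0xf7332e9b
bank [28+:4] = (word>>28) & 0xf = 15
tag [15+:13] = (word>>15) & 0x1fff = 3686
state [6+:9] = (word>>6) & 0x1ff = 186
lvl [3+:3] = (word>>3) & 0x7 = 3  ←
err [0+:3] = (word>>0) & 0x7 = 3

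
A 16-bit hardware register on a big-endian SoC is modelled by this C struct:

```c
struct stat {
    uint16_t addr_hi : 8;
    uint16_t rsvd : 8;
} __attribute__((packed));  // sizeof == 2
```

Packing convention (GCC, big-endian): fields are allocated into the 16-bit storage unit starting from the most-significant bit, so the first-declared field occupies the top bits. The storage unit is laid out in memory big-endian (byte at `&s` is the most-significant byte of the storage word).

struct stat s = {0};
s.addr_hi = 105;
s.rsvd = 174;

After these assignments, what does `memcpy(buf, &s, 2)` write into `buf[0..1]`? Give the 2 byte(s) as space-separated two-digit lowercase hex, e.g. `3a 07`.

69 ae

addr_hi:8 = 105 → 0x69 << 8 → word 0x6900
rsvd:8 = 174 → 0xae << 0 → word 0x69ae
word = 0x69ae → big-endian bytes:
  [0]=0x69  [1]=0xae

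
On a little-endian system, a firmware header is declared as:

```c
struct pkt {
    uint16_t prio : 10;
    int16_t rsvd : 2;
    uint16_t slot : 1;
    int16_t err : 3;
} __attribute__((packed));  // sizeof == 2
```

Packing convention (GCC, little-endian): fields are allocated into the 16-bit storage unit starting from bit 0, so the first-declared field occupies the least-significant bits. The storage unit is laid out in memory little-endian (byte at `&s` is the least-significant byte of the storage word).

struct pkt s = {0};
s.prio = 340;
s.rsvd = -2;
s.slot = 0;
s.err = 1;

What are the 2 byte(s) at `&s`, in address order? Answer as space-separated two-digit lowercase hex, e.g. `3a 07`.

54 29

prio (10b) val=340 bits=0x154 at bit 0: 0x0154
rsvd (2b) val=-2 bits=0x2 at bit 10: 0x0954
slot (1b) val=0 bits=0x0 at bit 12: 0x0954
err (3b) val=1 bits=0x1 at bit 13: 0x2954
word = 0x2954 → little-endian bytes:
  [0]=0x54  [1]=0x29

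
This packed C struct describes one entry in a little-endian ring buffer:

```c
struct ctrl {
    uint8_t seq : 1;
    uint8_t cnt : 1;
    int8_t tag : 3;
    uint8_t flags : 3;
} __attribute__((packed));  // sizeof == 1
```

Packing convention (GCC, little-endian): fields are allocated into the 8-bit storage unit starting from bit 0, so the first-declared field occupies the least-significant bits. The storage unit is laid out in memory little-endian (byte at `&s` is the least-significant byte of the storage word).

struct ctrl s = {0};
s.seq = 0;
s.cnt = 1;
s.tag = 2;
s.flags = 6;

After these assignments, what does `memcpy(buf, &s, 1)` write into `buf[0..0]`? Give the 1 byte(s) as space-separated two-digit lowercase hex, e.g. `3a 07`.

[0+:1] seq=0 & 0x1 = 0x0; word=0x00
[1+:1] cnt=1 & 0x1 = 0x1; word=0x02
[2+:3] tag=2 & 0x7 = 0x2; word=0x0a
[5+:3] flags=6 & 0x7 = 0x6; word=0xca
word = 0xca → little-endian bytes:
  [0]=0xca

ca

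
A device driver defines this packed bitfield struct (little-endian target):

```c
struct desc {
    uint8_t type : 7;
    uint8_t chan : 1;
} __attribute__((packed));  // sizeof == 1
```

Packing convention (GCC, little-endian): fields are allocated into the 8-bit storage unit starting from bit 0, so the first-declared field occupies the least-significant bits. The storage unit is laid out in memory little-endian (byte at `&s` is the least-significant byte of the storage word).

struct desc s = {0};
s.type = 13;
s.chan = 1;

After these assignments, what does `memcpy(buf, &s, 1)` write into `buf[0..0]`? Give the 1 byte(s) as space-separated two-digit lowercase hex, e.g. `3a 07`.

8d

type (7b) val=13 bits=0xd at bit 0: 0x0d
chan (1b) val=1 bits=0x1 at bit 7: 0x8d
word = 0x8d → little-endian bytes:
  [0]=0x8d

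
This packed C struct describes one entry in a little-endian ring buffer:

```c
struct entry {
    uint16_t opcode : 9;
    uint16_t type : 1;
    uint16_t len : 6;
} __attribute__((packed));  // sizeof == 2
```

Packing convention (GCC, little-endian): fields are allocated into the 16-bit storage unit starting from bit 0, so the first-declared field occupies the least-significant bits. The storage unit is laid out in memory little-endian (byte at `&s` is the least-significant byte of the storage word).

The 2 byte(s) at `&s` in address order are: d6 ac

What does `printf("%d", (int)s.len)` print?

[0]=0xd6 [1]=0xac (little-endian) → word 0xacd6
opcode:9 @ bit 0 → (0xacd6>>0)&0x1ff = 0xd6
type:1 @ bit 9 → (0xacd6>>9)&0x1 = 0x0
len:6 @ bit 10 → (0xacd6>>10)&0x3f = 0x2b  ←

43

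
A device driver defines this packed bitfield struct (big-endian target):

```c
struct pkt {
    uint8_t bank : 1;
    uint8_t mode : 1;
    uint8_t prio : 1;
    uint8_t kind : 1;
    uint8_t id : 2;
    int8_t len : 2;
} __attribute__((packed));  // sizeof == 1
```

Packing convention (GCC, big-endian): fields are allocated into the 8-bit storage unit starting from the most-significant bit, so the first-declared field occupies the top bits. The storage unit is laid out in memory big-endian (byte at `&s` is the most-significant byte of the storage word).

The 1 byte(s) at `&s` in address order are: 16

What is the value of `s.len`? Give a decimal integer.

-2

[0]=0x16 (big-endian) → word 0x16
bank:1 @ bit 7 → (0x16>>7)&0x1 = 0x0
mode:1 @ bit 6 → (0x16>>6)&0x1 = 0x0
prio:1 @ bit 5 → (0x16>>5)&0x1 = 0x0
kind:1 @ bit 4 → (0x16>>4)&0x1 = 0x1
id:2 @ bit 2 → (0x16>>2)&0x3 = 0x1
len:2 @ bit 0 → (0x16>>0)&0x3 = 0x2  ←
len signed 2b, MSB=1: 2 - 4 = -2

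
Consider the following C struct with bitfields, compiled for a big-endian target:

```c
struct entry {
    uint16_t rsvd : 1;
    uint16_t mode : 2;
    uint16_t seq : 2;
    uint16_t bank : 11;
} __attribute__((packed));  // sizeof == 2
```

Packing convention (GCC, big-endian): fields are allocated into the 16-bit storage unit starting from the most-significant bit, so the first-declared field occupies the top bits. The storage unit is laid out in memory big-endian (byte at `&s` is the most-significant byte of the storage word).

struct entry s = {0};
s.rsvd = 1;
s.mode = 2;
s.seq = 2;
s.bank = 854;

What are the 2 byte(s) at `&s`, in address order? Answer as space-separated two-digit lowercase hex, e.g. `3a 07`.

d3 56

rsvd (1b) val=1 bits=0x1 at bit 15: 0x8000
mode (2b) val=2 bits=0x2 at bit 13: 0xc000
seq (2b) val=2 bits=0x2 at bit 11: 0xd000
bank (11b) val=854 bits=0x356 at bit 0: 0xd356
word = 0xd356 → big-endian bytes:
  [0]=0xd3  [1]=0x56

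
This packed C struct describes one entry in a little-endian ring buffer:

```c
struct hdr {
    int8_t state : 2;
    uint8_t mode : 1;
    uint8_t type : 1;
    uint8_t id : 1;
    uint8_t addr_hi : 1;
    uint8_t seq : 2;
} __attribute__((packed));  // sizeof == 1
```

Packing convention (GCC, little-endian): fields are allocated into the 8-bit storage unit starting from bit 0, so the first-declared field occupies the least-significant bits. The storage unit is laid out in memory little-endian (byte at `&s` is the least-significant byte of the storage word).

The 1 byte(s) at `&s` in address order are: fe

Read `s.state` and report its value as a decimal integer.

-2

[0]=0xfe (little-endian) → word 0xfe
state:2 @ bit 0 → (0xfe>>0)&0x3 = 0x2  ←
mode:1 @ bit 2 → (0xfe>>2)&0x1 = 0x1
type:1 @ bit 3 → (0xfe>>3)&0x1 = 0x1
id:1 @ bit 4 → (0xfe>>4)&0x1 = 0x1
addr_hi:1 @ bit 5 → (0xfe>>5)&0x1 = 0x1
seq:2 @ bit 6 → (0xfe>>6)&0x3 = 0x3
state signed 2b, MSB=1: 2 - 4 = -2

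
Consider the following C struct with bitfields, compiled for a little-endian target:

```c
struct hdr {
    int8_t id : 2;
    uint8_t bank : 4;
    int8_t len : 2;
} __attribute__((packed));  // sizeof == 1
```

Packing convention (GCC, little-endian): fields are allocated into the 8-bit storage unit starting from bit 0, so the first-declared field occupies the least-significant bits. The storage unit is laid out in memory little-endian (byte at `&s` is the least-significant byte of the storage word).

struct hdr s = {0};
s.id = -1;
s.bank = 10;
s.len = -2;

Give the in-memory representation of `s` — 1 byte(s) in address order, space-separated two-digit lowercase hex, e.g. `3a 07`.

[0+:2] id=-1 & 0x3 = 0x3; word=0x03
[2+:4] bank=10 & 0xf = 0xa; word=0x2b
[6+:2] len=-2 & 0x3 = 0x2; word=0xab
word = 0xab → little-endian bytes:
  [0]=0xab

ab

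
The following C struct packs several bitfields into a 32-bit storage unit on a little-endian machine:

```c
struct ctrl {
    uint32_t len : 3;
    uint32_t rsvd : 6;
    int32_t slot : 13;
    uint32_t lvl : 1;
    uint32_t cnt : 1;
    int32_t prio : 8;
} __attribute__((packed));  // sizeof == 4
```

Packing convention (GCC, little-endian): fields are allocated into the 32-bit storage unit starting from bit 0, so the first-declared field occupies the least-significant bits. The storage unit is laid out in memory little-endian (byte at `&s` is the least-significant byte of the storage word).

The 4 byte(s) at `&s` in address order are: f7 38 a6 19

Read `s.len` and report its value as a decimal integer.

7

[0]=0xf7 [1]=0x38 [2]=0xa6 [3]=0x19 (little-endian) → word 0x19a638f7
len:3 @ bit 0 → (0x19a638f7>>0)&0x7 = 0x7  ←
rsvd:6 @ bit 3 → (0x19a638f7>>3)&0x3f = 0x1e
slot:13 @ bit 9 → (0x19a638f7>>9)&0x1fff = 0x131c
lvl:1 @ bit 22 → (0x19a638f7>>22)&0x1 = 0x0
cnt:1 @ bit 23 → (0x19a638f7>>23)&0x1 = 0x1
prio:8 @ bit 24 → (0x19a638f7>>24)&0xff = 0x19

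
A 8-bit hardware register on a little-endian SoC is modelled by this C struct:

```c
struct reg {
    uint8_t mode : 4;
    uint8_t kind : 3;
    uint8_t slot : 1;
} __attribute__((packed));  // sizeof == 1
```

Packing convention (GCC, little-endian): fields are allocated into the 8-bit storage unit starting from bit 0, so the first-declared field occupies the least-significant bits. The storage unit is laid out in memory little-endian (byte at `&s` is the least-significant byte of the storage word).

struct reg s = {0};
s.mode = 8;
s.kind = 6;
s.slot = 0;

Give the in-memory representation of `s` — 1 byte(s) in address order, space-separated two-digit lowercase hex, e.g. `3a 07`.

68

mode:4 = 8 → 0x8 << 0 → word 0x08
kind:3 = 6 → 0x6 << 4 → word 0x68
slot:1 = 0 → 0x0 << 7 → word 0x68
word = 0x68 → little-endian bytes:
  [0]=0x68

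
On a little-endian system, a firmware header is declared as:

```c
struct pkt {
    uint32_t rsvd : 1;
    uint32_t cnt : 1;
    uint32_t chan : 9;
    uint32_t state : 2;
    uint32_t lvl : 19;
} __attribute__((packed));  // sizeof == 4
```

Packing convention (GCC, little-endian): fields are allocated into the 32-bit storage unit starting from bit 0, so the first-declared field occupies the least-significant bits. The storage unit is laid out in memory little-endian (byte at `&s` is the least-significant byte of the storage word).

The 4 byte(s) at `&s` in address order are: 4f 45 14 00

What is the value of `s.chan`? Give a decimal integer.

[0]=0x4f [1]=0x45 [2]=0x14 [3]=0x00 (little-endian) → word 0x0014454f
rsvd:1 @ bit 0 → (0x0014454f>>0)&0x1 = 0x1
cnt:1 @ bit 1 → (0x0014454f>>1)&0x1 = 0x1
chan:9 @ bit 2 → (0x0014454f>>2)&0x1ff = 0x153  ←
state:2 @ bit 11 → (0x0014454f>>11)&0x3 = 0x0
lvl:19 @ bit 13 → (0x0014454f>>13)&0x7ffff = 0xa2

339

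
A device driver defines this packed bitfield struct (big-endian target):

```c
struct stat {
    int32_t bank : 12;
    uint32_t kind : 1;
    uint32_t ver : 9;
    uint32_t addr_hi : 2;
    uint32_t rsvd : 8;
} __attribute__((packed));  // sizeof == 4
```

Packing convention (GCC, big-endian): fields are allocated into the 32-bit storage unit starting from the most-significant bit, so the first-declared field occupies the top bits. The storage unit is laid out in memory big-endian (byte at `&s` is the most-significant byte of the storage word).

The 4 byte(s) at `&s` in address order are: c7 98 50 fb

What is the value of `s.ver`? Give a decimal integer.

[0]=0xc7 [1]=0x98 [2]=0x50 [3]=0xfb (big-endian) → word 0xc79850fb
bank:12 @ bit 20 → (0xc79850fb>>20)&0xfff = 0xc79
kind:1 @ bit 19 → (0xc79850fb>>19)&0x1 = 0x1
ver:9 @ bit 10 → (0xc79850fb>>10)&0x1ff = 0x14  ←
addr_hi:2 @ bit 8 → (0xc79850fb>>8)&0x3 = 0x0
rsvd:8 @ bit 0 → (0xc79850fb>>0)&0xff = 0xfb

20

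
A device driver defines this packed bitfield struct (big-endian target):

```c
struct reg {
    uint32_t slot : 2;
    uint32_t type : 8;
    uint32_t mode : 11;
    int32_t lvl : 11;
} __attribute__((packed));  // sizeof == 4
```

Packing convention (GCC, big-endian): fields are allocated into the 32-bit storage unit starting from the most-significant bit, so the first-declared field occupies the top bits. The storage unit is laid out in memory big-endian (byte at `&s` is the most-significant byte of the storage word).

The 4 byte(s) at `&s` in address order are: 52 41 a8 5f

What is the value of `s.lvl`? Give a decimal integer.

[0]=0x52 [1]=0x41 [2]=0xa8 [3]=0x5f (big-endian) → word 0x5241a85f
slot:2 @ bit 30 → (0x5241a85f>>30)&0x3 = 0x1
type:8 @ bit 22 → (0x5241a85f>>22)&0xff = 0x49
mode:11 @ bit 11 → (0x5241a85f>>11)&0x7ff = 0x35
lvl:11 @ bit 0 → (0x5241a85f>>0)&0x7ff = 0x5f  ←
lvl signed 11b, MSB=0: value = 95

95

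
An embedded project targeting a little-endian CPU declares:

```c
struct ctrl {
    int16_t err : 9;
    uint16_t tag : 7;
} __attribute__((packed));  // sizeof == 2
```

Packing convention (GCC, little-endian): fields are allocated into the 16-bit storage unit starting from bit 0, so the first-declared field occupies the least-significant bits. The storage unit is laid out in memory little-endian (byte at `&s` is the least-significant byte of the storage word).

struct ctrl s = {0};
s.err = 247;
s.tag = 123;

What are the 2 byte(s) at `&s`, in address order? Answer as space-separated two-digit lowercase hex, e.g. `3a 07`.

[0+:9] err=247 & 0x1ff = 0xf7; word=0x00f7
[9+:7] tag=123 & 0x7f = 0x7b; word=0xf6f7
word = 0xf6f7 → little-endian bytes:
  [0]=0xf7  [1]=0xf6

f7 f6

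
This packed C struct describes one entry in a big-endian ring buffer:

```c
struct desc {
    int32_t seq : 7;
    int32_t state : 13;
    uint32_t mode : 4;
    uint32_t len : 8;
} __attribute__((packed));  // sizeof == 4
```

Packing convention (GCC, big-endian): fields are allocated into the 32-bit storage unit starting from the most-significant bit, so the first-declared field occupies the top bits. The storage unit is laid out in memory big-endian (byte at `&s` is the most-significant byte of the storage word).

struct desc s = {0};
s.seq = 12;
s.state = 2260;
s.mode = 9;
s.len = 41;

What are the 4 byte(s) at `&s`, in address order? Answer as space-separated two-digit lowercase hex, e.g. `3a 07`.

18 8d 49 29

seq (7b) val=12 bits=0xc at bit 25: 0x18000000
state (13b) val=2260 bits=0x8d4 at bit 12: 0x188d4000
mode (4b) val=9 bits=0x9 at bit 8: 0x188d4900
len (8b) val=41 bits=0x29 at bit 0: 0x188d4929
word = 0x188d4929 → big-endian bytes:
  [0]=0x18  [1]=0x8d  [2]=0x49  [3]=0x29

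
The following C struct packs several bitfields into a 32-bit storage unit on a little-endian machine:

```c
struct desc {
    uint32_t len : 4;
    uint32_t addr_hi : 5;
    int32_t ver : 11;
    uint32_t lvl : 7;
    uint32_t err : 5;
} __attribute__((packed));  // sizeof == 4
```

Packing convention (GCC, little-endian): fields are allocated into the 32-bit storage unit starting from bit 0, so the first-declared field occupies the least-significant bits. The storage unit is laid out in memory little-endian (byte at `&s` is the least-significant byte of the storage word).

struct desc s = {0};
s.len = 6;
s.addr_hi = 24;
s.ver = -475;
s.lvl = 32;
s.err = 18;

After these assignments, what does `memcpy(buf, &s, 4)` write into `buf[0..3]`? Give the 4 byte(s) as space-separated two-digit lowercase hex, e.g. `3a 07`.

[0+:4] len=6 & 0xf = 0x6; word=0x00000006
[4+:5] addr_hi=24 & 0x1f = 0x18; word=0x00000186
[9+:11] ver=-475 & 0x7ff = 0x625; word=0x000c4b86
[20+:7] lvl=32 & 0x7f = 0x20; word=0x020c4b86
[27+:5] err=18 & 0x1f = 0x12; word=0x920c4b86
word = 0x920c4b86 → little-endian bytes:
  [0]=0x86  [1]=0x4b  [2]=0x0c  [3]=0x92

86 4b 0c 92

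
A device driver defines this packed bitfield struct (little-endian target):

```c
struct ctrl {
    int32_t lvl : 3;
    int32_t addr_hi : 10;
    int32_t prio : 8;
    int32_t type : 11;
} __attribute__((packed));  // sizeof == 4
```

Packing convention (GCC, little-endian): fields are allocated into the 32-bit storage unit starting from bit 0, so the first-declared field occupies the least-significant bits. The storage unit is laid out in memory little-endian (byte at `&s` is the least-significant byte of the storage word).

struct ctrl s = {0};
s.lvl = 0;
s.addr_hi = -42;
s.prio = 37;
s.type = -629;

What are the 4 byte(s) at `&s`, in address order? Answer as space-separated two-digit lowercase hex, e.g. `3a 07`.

b0 be 64 b1

lvl:3 = 0 → 0x0 << 0 → word 0x00000000
addr_hi:10 = -42 → 0x3d6 << 3 → word 0x00001eb0
prio:8 = 37 → 0x25 << 13 → word 0x0004beb0
type:11 = -629 → 0x58b << 21 → word 0xb164beb0
word = 0xb164beb0 → little-endian bytes:
  [0]=0xb0  [1]=0xbe  [2]=0x64  [3]=0xb1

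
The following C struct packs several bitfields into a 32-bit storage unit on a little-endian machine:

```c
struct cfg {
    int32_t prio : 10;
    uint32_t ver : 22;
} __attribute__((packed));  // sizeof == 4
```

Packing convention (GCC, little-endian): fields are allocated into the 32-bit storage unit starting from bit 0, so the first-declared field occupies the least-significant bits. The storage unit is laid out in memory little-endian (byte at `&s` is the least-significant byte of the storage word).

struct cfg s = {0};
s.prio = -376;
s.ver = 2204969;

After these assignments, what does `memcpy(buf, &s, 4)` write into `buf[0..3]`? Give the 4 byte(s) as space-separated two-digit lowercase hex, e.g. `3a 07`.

88 a6 94 86

[0+:10] prio=-376 & 0x3ff = 0x288; word=0x00000288
[10+:22] ver=2204969 & 0x3fffff = 0x21a529; word=0x8694a688
word = 0x8694a688 → little-endian bytes:
  [0]=0x88  [1]=0xa6  [2]=0x94  [3]=0x86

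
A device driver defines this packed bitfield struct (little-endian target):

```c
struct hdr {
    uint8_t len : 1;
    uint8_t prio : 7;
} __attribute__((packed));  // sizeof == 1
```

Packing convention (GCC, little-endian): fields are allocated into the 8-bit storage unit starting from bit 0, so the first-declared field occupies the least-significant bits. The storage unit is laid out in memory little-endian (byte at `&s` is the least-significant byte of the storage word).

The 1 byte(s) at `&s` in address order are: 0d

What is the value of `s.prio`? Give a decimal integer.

6

[0]=0x0d (little-endian) → word 0x0d
len:1 @ bit 0 → (0x0d>>0)&0x1 = 0x1
prio:7 @ bit 1 → (0x0d>>1)&0x7f = 0x6  ←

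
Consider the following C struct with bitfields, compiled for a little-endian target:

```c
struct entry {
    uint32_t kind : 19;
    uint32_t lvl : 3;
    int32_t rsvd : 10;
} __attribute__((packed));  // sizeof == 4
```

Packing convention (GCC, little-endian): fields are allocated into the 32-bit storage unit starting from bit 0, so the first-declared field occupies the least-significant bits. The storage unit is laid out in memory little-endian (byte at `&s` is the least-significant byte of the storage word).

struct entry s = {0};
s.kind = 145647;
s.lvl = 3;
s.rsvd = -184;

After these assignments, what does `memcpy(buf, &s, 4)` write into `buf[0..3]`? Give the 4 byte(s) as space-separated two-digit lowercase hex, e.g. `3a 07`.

ef 38 1a d2

kind (19b) val=145647 bits=0x238ef at bit 0: 0x000238ef
lvl (3b) val=3 bits=0x3 at bit 19: 0x001a38ef
rsvd (10b) val=-184 bits=0x348 at bit 22: 0xd21a38ef
word = 0xd21a38ef → little-endian bytes:
  [0]=0xef  [1]=0x38  [2]=0x1a  [3]=0xd2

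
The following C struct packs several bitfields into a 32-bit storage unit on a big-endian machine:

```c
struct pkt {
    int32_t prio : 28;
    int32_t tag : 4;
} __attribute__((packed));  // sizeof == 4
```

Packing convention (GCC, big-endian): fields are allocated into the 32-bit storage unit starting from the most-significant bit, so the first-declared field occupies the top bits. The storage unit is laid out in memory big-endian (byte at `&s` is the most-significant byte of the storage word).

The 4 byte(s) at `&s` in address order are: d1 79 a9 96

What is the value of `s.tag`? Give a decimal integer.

[0]=0xd1 [1]=0x79 [2]=0xa9 [3]=0x96 (big-endian) → word 0xd179a996
prio:28 @ bit 4 → (0xd179a996>>4)&0xfffffff = 0xd179a99
tag:4 @ bit 0 → (0xd179a996>>0)&0xf = 0x6  ←
tag signed 4b, MSB=0: value = 6

6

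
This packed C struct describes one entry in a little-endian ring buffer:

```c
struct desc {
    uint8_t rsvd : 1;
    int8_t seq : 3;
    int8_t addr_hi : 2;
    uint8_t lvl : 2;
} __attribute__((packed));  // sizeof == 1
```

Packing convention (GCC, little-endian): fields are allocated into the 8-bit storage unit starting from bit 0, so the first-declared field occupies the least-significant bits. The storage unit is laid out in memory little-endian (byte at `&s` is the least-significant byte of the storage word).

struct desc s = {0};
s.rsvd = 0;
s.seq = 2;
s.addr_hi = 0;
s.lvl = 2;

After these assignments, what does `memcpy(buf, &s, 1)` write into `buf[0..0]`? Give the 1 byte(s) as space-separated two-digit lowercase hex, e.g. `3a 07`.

[0+:1] rsvd=0 & 0x1 = 0x0; word=0x00
[1+:3] seq=2 & 0x7 = 0x2; word=0x04
[4+:2] addr_hi=0 & 0x3 = 0x0; word=0x04
[6+:2] lvl=2 & 0x3 = 0x2; word=0x84
word = 0x84 → little-endian bytes:
  [0]=0x84

84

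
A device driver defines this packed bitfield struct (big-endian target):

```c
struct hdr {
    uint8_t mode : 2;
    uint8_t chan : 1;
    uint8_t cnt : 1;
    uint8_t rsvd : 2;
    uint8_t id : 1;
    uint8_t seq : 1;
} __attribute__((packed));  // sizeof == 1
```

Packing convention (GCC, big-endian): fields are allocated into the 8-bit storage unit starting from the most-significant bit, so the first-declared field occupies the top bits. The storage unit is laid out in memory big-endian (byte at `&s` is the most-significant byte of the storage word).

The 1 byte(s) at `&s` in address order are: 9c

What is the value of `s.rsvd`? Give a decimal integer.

[0]=0x9c (big-endian) → word 0x9c
mode [6+:2] = (word>>6) & 0x3 = 2
chan [5+:1] = (word>>5) & 0x1 = 0
cnt [4+:1] = (word>>4) & 0x1 = 1
rsvd [2+:2] = (word>>2) & 0x3 = 3  ←
id [1+:1] = (word>>1) & 0x1 = 0
seq [0+:1] = (word>>0) & 0x1 = 0

3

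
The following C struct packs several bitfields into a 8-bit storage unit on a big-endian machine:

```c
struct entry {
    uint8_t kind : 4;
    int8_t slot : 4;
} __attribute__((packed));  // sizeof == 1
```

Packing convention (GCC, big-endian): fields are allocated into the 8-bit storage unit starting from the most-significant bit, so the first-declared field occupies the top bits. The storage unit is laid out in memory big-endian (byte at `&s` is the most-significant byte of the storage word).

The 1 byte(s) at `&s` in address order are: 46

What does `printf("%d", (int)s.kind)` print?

[0]=0x46 (big-endian) → word 0x46
kind:4 @ bit 4 → (0x46>>4)&0xf = 0x4  ←
slot:4 @ bit 0 → (0x46>>0)&0xf = 0x6

4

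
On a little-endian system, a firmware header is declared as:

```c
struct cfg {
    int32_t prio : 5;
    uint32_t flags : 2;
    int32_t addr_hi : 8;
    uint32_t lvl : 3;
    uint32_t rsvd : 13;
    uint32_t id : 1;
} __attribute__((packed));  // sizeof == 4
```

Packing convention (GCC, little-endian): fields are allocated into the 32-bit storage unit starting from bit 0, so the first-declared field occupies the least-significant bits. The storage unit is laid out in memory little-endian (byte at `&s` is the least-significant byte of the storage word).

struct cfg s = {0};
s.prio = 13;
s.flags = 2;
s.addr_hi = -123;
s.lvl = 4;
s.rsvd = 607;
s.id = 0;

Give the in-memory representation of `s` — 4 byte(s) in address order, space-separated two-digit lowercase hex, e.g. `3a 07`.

prio (5b) val=13 bits=0xd at bit 0: 0x0000000d
flags (2b) val=2 bits=0x2 at bit 5: 0x0000004d
addr_hi (8b) val=-123 bits=0x85 at bit 7: 0x000042cd
lvl (3b) val=4 bits=0x4 at bit 15: 0x000242cd
rsvd (13b) val=607 bits=0x25f at bit 18: 0x097e42cd
id (1b) val=0 bits=0x0 at bit 31: 0x097e42cd
word = 0x097e42cd → little-endian bytes:
  [0]=0xcd  [1]=0x42  [2]=0x7e  [3]=0x09

cd 42 7e 09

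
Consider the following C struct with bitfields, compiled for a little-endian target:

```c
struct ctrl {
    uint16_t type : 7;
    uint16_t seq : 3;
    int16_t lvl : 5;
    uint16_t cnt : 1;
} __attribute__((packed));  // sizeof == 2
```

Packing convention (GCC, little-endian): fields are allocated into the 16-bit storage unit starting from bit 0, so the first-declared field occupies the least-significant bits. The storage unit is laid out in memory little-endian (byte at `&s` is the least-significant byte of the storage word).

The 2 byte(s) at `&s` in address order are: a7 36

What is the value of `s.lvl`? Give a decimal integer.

13

[0]=0xa7 [1]=0x36 (little-endian) → word 0x36a7
type:7 @ bit 0 → (0x36a7>>0)&0x7f = 0x27
seq:3 @ bit 7 → (0x36a7>>7)&0x7 = 0x5
lvl:5 @ bit 10 → (0x36a7>>10)&0x1f = 0xd  ←
cnt:1 @ bit 15 → (0x36a7>>15)&0x1 = 0x0
lvl signed 5b, MSB=0: value = 13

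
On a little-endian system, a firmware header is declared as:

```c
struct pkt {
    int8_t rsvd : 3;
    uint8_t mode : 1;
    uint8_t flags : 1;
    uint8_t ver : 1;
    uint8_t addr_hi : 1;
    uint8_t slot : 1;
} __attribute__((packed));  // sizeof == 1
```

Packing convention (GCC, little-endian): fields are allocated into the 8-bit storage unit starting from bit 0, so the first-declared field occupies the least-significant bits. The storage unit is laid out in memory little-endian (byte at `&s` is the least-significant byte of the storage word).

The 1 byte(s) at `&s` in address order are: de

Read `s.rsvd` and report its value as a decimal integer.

-2

[0]=0xde (little-endian) → word 0xde
rsvd [0+:3] = (word>>0) & 0x7 = 6  ←
mode [3+:1] = (word>>3) & 0x1 = 1
flags [4+:1] = (word>>4) & 0x1 = 1
ver [5+:1] = (word>>5) & 0x1 = 0
addr_hi [6+:1] = (word>>6) & 0x1 = 1
slot [7+:1] = (word>>7) & 0x1 = 1
rsvd signed 3b, MSB=1: 6 - 8 = -2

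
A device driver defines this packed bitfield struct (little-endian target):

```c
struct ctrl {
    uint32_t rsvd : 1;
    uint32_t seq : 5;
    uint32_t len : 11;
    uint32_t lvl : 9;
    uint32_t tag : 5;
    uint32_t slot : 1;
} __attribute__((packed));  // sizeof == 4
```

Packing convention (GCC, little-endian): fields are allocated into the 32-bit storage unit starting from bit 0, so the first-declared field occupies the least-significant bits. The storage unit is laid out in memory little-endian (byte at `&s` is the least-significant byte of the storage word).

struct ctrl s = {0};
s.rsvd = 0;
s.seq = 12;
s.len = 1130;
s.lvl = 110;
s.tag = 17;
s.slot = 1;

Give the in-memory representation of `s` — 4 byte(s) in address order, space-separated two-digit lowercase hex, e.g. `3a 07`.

rsvd (1b) val=0 bits=0x0 at bit 0: 0x00000000
seq (5b) val=12 bits=0xc at bit 1: 0x00000018
len (11b) val=1130 bits=0x46a at bit 6: 0x00011a98
lvl (9b) val=110 bits=0x6e at bit 17: 0x00dd1a98
tag (5b) val=17 bits=0x11 at bit 26: 0x44dd1a98
slot (1b) val=1 bits=0x1 at bit 31: 0xc4dd1a98
word = 0xc4dd1a98 → little-endian bytes:
  [0]=0x98  [1]=0x1a  [2]=0xdd  [3]=0xc4

98 1a dd c4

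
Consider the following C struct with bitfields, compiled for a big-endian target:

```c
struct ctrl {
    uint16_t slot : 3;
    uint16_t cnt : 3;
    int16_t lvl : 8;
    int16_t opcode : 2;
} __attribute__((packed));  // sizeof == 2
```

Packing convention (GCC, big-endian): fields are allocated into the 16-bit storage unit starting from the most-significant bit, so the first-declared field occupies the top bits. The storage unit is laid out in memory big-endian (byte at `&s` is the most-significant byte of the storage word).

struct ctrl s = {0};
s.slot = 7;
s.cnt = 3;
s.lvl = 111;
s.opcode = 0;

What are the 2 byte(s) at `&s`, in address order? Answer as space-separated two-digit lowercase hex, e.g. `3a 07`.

slot (3b) val=7 bits=0x7 at bit 13: 0xe000
cnt (3b) val=3 bits=0x3 at bit 10: 0xec00
lvl (8b) val=111 bits=0x6f at bit 2: 0xedbc
opcode (2b) val=0 bits=0x0 at bit 0: 0xedbc
word = 0xedbc → big-endian bytes:
  [0]=0xed  [1]=0xbc

ed bc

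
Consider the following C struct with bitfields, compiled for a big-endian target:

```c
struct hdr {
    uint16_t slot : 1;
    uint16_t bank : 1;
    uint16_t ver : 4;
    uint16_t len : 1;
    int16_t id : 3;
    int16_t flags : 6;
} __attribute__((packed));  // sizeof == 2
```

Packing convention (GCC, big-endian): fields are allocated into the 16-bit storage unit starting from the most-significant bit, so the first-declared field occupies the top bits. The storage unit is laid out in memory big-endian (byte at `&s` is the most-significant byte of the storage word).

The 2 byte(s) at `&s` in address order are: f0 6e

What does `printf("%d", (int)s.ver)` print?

[0]=0xf0 [1]=0x6e (big-endian) → word 0xf06e
slot [15+:1] = (word>>15) & 0x1 = 1
bank [14+:1] = (word>>14) & 0x1 = 1
ver [10+:4] = (word>>10) & 0xf = 12  ←
len [9+:1] = (word>>9) & 0x1 = 0
id [6+:3] = (word>>6) & 0x7 = 1
flags [0+:6] = (word>>0) & 0x3f = 46

12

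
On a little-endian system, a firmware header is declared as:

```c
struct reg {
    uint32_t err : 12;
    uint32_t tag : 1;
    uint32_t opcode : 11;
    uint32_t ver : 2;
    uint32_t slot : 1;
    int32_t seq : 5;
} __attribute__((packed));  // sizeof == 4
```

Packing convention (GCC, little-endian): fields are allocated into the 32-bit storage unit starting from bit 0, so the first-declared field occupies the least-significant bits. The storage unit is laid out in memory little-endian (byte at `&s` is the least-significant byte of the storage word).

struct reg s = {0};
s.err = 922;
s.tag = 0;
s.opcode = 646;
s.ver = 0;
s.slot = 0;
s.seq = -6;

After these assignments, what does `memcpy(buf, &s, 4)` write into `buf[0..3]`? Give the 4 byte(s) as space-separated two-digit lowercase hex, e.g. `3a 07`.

[0+:12] err=922 & 0xfff = 0x39a; word=0x0000039a
[12+:1] tag=0 & 0x1 = 0x0; word=0x0000039a
[13+:11] opcode=646 & 0x7ff = 0x286; word=0x0050c39a
[24+:2] ver=0 & 0x3 = 0x0; word=0x0050c39a
[26+:1] slot=0 & 0x1 = 0x0; word=0x0050c39a
[27+:5] seq=-6 & 0x1f = 0x1a; word=0xd050c39a
word = 0xd050c39a → little-endian bytes:
  [0]=0x9a  [1]=0xc3  [2]=0x50  [3]=0xd0

9a c3 50 d0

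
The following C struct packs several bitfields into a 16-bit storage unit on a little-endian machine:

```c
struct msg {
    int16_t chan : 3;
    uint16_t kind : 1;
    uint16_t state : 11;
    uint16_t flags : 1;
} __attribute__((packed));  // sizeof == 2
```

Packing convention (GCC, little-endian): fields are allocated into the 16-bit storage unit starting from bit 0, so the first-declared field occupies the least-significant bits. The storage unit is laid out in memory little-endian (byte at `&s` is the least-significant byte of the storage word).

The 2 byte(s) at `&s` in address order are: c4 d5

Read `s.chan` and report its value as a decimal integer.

-4

[0]=0xc4 [1]=0xd5 (little-endian) → word 0xd5c4
chan:3 @ bit 0 → (0xd5c4>>0)&0x7 = 0x4  ←
kind:1 @ bit 3 → (0xd5c4>>3)&0x1 = 0x0
state:11 @ bit 4 → (0xd5c4>>4)&0x7ff = 0x55c
flags:1 @ bit 15 → (0xd5c4>>15)&0x1 = 0x1
chan signed 3b, MSB=1: 4 - 8 = -4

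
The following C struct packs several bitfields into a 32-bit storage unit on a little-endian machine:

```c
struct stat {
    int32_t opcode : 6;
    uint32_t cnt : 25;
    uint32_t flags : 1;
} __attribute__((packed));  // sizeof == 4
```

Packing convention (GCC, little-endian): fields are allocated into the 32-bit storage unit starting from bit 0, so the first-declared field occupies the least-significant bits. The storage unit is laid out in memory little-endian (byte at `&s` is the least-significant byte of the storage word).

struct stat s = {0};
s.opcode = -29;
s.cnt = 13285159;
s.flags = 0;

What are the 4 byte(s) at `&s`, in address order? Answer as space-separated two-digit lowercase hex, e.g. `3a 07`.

opcode:6 = -29 → 0x23 << 0 → word 0x00000023
cnt:25 = 13285159 → 0xcab727 << 6 → word 0x32adc9e3
flags:1 = 0 → 0x0 << 31 → word 0x32adc9e3
word = 0x32adc9e3 → little-endian bytes:
  [0]=0xe3  [1]=0xc9  [2]=0xad  [3]=0x32

e3 c9 ad 32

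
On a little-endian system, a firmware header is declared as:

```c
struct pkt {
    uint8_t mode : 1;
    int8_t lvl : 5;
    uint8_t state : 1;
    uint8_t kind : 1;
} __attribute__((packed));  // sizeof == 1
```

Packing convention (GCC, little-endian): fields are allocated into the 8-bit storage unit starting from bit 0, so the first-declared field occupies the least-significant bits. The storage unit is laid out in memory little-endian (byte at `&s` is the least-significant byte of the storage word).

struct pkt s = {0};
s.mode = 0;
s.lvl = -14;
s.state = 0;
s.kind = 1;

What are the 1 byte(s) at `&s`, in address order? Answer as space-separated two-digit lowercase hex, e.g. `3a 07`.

a4

mode (1b) val=0 bits=0x0 at bit 0: 0x00
lvl (5b) val=-14 bits=0x12 at bit 1: 0x24
state (1b) val=0 bits=0x0 at bit 6: 0x24
kind (1b) val=1 bits=0x1 at bit 7: 0xa4
word = 0xa4 → little-endian bytes:
  [0]=0xa4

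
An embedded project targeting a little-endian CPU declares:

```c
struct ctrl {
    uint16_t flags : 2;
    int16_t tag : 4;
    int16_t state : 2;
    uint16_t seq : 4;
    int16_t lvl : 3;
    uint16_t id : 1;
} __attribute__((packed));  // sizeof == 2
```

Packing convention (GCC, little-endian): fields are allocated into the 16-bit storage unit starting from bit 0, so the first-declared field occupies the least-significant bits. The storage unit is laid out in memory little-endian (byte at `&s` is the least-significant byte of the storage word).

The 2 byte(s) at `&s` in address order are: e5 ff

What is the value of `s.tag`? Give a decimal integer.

-7

[0]=0xe5 [1]=0xff (little-endian) → word 0xffe5
flags [0+:2] = (word>>0) & 0x3 = 1
tag [2+:4] = (word>>2) & 0xf = 9  ←
state [6+:2] = (word>>6) & 0x3 = 3
seq [8+:4] = (word>>8) & 0xf = 15
lvl [12+:3] = (word>>12) & 0x7 = 7
id [15+:1] = (word>>15) & 0x1 = 1
tag signed 4b, MSB=1: 9 - 16 = -7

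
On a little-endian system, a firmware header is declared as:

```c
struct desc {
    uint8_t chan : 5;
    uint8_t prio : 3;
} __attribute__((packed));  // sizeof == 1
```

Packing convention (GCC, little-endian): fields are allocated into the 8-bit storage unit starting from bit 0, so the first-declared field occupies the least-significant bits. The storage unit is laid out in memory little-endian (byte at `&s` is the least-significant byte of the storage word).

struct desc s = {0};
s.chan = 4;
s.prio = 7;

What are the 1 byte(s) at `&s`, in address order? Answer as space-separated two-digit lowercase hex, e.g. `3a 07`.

chan (5b) val=4 bits=0x4 at bit 0: 0x04
prio (3b) val=7 bits=0x7 at bit 5: 0xe4
word = 0xe4 → little-endian bytes:
  [0]=0xe4

e4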